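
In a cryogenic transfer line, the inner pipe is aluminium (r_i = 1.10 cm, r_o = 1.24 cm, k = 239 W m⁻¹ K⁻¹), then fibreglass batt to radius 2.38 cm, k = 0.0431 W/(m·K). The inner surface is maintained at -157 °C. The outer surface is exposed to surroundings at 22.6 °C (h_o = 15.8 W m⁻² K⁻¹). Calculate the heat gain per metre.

Series thermal resistances, inner to outer:
  R'_aluminium = ln(0.0124/0.0110)/(2πk) = 0.1198/(2π·239) = 7.978×10^-5 m·K/W
  R'_fibreglass batt = ln(0.0238/0.0124)/(2πk) = 0.6520/(2π·0.0431) = 2.408 m·K/W
  R'_conv,out = 1/(2πr h) = 1/(2π·0.0238·15.8) = 0.4232 m·K/W
ΣR = 7.978×10^-5 + 2.408 + 0.4232 = 2.831 m·K/W
Q' = ΔT/ΣR = (-157 °C − 22.6 °C)/2.831 = -63.4 W/m
(Negative Q' ⇒ heat flows inward; heat gain = 63.4 W/m.)

Q' = 63.4 W/m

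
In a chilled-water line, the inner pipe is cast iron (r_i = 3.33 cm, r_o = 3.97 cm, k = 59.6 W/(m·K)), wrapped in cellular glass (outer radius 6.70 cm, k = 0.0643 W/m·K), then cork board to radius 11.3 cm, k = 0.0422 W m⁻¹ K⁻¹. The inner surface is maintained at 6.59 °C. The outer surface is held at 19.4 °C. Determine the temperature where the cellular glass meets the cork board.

T = 11.7 °C

Resistance network (inner→outer):
  R'_cast iron = ln(0.0397/0.0333)/(2πk) = 0.1758/(2π·59.6) = 4.694×10^-4 m·K/W
  R'_cellular glass = ln(0.0670/0.0397)/(2πk) = 0.5233/(2π·0.0643) = 1.295 m·K/W
  R'_cork board = ln(0.113/0.0670)/(2πk) = 0.5227/(2π·0.0422) = 1.971 m·K/W
ΣR = 4.694×10^-4 + 1.295 + 1.971 = 3.266 m·K/W
Q' = ΔT/ΣR = (6.59 °C − 19.4 °C)/3.266 = -3.922 W/m
From the inner boundary to the cellular glass/cork board interface, ΣR_partial = 1.295 m·K/W.
T_interface = T_in − Q'·ΣR_partial = 6.59 °C − (-3.922)(1.295) = 11.7 °C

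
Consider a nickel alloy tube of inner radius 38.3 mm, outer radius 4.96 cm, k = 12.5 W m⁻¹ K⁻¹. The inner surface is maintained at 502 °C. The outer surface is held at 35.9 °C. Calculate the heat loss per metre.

Q' = 142 kW/m

Q' = 2πk·ΔT/ln(r₂/r₁) = 2π × 12.5 × 466.1 / ln(0.0496/0.0383) = 1.42×10^5 W/m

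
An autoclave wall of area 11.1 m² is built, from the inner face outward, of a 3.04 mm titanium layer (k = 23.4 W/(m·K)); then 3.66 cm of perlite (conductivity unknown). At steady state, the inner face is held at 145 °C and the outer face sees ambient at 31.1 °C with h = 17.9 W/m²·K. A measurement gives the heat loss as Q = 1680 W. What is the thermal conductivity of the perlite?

k = 0.0525 W/m·K

ΣR = ΔT/Q = |145 − 31.1|/1680 = 0.06780 K/W
Known resistances:
  R_titanium = L/(kA) = 0.00304/(23.4·11.1) = 1.170×10^-5 K/W
  R_conv,out = 1/(hA) = 1/(17.9·11.1) = 0.005033 K/W
R_perlite = ΣR − ΣR_known = 0.06780 − 0.005045 = 0.06276 K/W
L/(kA) = 0.06276 ⇒ k = 0.0366/(0.06276·11.1) = 0.0525 W/m·K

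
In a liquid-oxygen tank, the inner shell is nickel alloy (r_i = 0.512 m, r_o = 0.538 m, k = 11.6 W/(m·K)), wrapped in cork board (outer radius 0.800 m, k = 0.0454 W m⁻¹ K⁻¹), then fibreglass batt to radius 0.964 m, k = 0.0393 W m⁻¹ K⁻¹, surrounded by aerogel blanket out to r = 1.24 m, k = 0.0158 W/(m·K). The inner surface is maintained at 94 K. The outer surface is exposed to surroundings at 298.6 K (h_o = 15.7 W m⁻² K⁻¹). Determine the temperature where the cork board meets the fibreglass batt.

Treat each layer as a resistance in series:
  R_nickel alloy = (1/0.512 − 1/0.538)/(4πk) = 0.09439/(4π·11.6) = 6.475×10^-4 K/W
  R_cork board = (1/0.538 − 1/0.800)/(4πk) = 0.6087/(4π·0.0454) = 1.067 K/W
  R_fibreglass batt = (1/0.800 − 1/0.964)/(4πk) = 0.2127/(4π·0.0393) = 0.4306 K/W
  R_aerogel blanket = (1/0.964 − 1/1.24)/(4πk) = 0.2309/(4π·0.0158) = 1.163 K/W
  R_conv,out = 1/(4πr²h) = 1/(4π·1.24²·15.7) = 0.003296 K/W
ΣR = 6.475×10^-4 + 1.067 + 0.4306 + 1.163 + 0.003296 = 2.665 K/W
Q = ΔT/ΣR = (94 K − 298.6 K)/2.665 = -76.77 W
From the inner boundary to the cork board/fibreglass batt interface, ΣR_partial = 1.068 K/W.
T_interface = T_in − Q·ΣR_partial = 94 K − (-76.77)(1.068) = 176.0 K

T = 176.0 K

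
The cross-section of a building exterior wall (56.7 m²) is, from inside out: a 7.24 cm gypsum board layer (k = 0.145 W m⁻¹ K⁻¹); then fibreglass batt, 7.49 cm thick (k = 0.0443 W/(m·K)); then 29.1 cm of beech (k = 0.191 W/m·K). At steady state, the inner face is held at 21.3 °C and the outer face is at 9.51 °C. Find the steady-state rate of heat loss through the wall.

Q = 180 W

Series thermal resistances, inner to outer:
  R_gypsum board = L/(kA) = 0.0724/(0.145·56.7) = 0.008806 K/W
  R_fibreglass batt = L/(kA) = 0.0749/(0.0443·56.7) = 0.02982 K/W
  R_beech = L/(kA) = 0.291/(0.191·56.7) = 0.02687 K/W
ΣR = 0.008806 + 0.02982 + 0.02687 = 0.06550 K/W
Q = ΔT/ΣR = (21.3 °C − 9.51 °C)/0.06550 = 180 W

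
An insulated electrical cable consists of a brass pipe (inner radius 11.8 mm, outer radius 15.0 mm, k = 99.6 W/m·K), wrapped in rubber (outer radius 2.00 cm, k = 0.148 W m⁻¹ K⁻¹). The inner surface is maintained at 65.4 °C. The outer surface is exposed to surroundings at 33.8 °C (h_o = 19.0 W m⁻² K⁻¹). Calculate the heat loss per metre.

Q' = 43.4 W/m

Series thermal resistances, inner to outer:
  R'_brass = ln(0.0150/0.0118)/(2πk) = 0.2400/(2π·99.6) = 3.834×10^-4 m·K/W
  R'_rubber = ln(0.0200/0.0150)/(2πk) = 0.2877/(2π·0.148) = 0.3094 m·K/W
  R'_conv,out = 1/(2πr h) = 1/(2π·0.0200·19.0) = 0.4188 m·K/W
ΣR = 3.834×10^-4 + 0.3094 + 0.4188 = 0.7286 m·K/W
Q' = ΔT/ΣR = (65.4 °C − 33.8 °C)/0.7286 = 43.4 W/m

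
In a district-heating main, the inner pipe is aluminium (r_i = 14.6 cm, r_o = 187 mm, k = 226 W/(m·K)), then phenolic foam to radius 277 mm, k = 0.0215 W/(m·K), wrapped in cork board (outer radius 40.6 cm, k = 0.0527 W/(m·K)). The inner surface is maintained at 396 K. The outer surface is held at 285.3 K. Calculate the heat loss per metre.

Treat each layer as a resistance in series:
  R'_aluminium = ln(0.187/0.146)/(2πk) = 0.2475/(2π·226) = 1.743×10^-4 m·K/W
  R'_phenolic foam = ln(0.277/0.187)/(2πk) = 0.3929/(2π·0.0215) = 2.909 m·K/W
  R'_cork board = ln(0.406/0.277)/(2πk) = 0.3823/(2π·0.0527) = 1.155 m·K/W
ΣR = 1.743×10^-4 + 2.909 + 1.155 = 4.064 m·K/W
Q' = ΔT/ΣR = (396 K − 285.3 K)/4.064 = 27.2 W/m

Q' = 27.2 W/m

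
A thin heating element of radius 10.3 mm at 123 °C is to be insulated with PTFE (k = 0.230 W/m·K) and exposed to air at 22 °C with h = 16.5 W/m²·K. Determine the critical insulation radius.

For a cylinder, r_cr = k_ins/h = 0.230/16.5 = 0.0139 m = 1.39 cm

r_cr = 1.39 cm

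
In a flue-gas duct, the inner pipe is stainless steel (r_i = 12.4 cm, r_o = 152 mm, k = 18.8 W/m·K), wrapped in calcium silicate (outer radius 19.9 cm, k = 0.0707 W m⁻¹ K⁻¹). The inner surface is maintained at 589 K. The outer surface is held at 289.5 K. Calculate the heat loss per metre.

Series thermal resistances, inner to outer:
  R'_stainless steel = ln(0.152/0.124)/(2πk) = 0.2036/(2π·18.8) = 0.001724 m·K/W
  R'_calcium silicate = ln(0.199/0.152)/(2πk) = 0.2694/(2π·0.0707) = 0.6065 m·K/W
ΣR = 0.001724 + 0.6065 = 0.6082 m·K/W
Q' = ΔT/ΣR = (589 K − 289.5 K)/0.6082 = 492 W/m

Q' = 492 W/m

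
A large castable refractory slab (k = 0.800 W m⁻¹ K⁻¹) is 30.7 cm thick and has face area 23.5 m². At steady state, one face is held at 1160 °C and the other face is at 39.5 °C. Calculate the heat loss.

Q = 68.6 kW

Q = kA·ΔT/L = 0.800 × 23.5 × |1160 °C − 39.5 °C| / 0.307 = 68600 W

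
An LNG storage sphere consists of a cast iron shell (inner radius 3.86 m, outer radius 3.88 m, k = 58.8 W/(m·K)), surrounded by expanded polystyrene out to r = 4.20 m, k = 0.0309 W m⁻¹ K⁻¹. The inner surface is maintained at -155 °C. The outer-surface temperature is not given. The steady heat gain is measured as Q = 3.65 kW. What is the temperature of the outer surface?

Series resistances:
  R_cast iron = (1/3.86 − 1/3.88)/(4πk) = 0.001335/(4π·58.8) = 1.807×10^-6 K/W
  R_expanded polystyrene = (1/3.88 − 1/4.20)/(4πk) = 0.01964/(4π·0.0309) = 0.05057 K/W
ΣR = 0.05057 K/W
ΔT = Q·ΣR = 3650 × 0.05057 = 184.6 K
Heat flows inward, so T_out = T_in + ΔT = -155 + 184.6 = 29.6 °C

T_out = 29.6 °C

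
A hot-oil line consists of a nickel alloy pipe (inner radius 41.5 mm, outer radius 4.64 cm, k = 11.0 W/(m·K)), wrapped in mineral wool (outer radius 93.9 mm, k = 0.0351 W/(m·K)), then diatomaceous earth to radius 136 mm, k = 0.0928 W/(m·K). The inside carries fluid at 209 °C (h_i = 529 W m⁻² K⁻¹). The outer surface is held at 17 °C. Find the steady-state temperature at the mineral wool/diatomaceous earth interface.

T = 48.8 °C

Resistance network (inner→outer):
  R'_conv,in = 1/(2πr h) = 1/(2π·0.0415·529) = 0.007250 m·K/W
  R'_nickel alloy = ln(0.0464/0.0415)/(2πk) = 0.1116/(2π·11.0) = 0.001615 m·K/W
  R'_mineral wool = ln(0.0939/0.0464)/(2πk) = 0.7049/(2π·0.0351) = 3.196 m·K/W
  R'_diatomaceous earth = ln(0.136/0.0939)/(2πk) = 0.3704/(2π·0.0928) = 0.6353 m·K/W
ΣR = 0.007250 + 0.001615 + 3.196 + 0.6353 = 3.840 m·K/W
Q' = ΔT/ΣR = (209 °C − 17 °C)/3.840 = 50.00 W/m
From the inner boundary to the mineral wool/diatomaceous earth interface, ΣR_partial = 3.205 m·K/W.
T_interface = T_in − Q'·ΣR_partial = 209 °C − (50.00)(3.205) = 48.8 °C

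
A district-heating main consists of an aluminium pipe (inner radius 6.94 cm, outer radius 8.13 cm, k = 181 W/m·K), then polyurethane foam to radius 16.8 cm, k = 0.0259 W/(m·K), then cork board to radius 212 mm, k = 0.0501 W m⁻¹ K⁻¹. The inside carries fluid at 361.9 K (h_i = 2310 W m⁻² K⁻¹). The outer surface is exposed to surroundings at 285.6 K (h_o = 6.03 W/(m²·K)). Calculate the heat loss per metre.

Q' = 14.3 W/m

Series thermal resistances, inner to outer:
  R'_conv,in = 1/(2πr h) = 1/(2π·0.0694·2310) = 9.928×10^-4 m·K/W
  R'_aluminium = ln(0.0813/0.0694)/(2πk) = 0.1583/(2π·181) = 1.392×10^-4 m·K/W
  R'_polyurethane foam = ln(0.168/0.0813)/(2πk) = 0.7258/(2π·0.0259) = 4.460 m·K/W
  R'_cork board = ln(0.212/0.168)/(2πk) = 0.2326/(2π·0.0501) = 0.7390 m·K/W
  R'_conv,out = 1/(2πr h) = 1/(2π·0.212·6.03) = 0.1245 m·K/W
ΣR = 9.928×10^-4 + 1.392×10^-4 + 4.460 + 0.7390 + 0.1245 = 5.325 m·K/W
Q' = ΔT/ΣR = (361.9 K − 285.6 K)/5.325 = 14.3 W/m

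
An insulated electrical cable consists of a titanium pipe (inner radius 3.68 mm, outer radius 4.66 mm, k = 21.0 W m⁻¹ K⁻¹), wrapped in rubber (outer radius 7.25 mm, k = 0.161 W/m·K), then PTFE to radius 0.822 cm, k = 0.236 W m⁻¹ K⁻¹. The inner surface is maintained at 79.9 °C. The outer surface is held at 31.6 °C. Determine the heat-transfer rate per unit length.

Resistance network (inner→outer):
  R'_titanium = ln(0.00466/0.00368)/(2πk) = 0.2361/(2π·21.0) = 0.001789 m·K/W
  R'_rubber = ln(0.00725/0.00466)/(2πk) = 0.4420/(2π·0.161) = 0.4369 m·K/W
  R'_PTFE = ln(0.00822/0.00725)/(2πk) = 0.1256/(2π·0.236) = 0.08468 m·K/W
ΣR = 0.001789 + 0.4369 + 0.08468 = 0.5234 m·K/W
Q' = ΔT/ΣR = (79.9 °C − 31.6 °C)/0.5234 = 92.3 W/m

Q' = 92.3 W/m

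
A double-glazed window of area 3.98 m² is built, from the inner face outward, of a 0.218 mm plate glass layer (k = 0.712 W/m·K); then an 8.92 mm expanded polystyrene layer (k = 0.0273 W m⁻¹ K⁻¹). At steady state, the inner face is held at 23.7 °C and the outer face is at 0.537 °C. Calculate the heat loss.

Q = 282 W

Resistance network (inner→outer):
  R_plate glass = L/(kA) = 2.18×10^-4/(0.712·3.98) = 7.693×10^-5 K/W
  R_expanded polystyrene = L/(kA) = 0.00892/(0.0273·3.98) = 0.08210 K/W
ΣR = 7.693×10^-5 + 0.08210 = 0.08218 K/W
Q = ΔT/ΣR = (23.7 °C − 0.537 °C)/0.08218 = 282 W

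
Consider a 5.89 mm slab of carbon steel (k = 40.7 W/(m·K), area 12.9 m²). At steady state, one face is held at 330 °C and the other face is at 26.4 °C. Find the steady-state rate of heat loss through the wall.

Q = kA·ΔT/L = 40.7 × 12.9 × |330 °C − 26.4 °C| / 0.00589 = 2.71×10^7 W

Q = 27100 kW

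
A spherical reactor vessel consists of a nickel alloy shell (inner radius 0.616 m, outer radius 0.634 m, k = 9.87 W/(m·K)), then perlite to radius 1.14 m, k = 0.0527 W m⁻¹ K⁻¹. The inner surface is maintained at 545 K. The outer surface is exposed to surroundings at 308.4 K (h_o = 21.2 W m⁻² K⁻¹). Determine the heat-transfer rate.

Resistance network (inner→outer):
  R_nickel alloy = (1/0.616 − 1/0.634)/(4πk) = 0.04609/(4π·9.87) = 3.716×10^-4 K/W
  R_perlite = (1/0.634 − 1/1.14)/(4πk) = 0.7001/(4π·0.0527) = 1.057 K/W
  R_conv,out = 1/(4πr²h) = 1/(4π·1.14²·21.2) = 0.002888 K/W
ΣR = 3.716×10^-4 + 1.057 + 0.002888 = 1.060 K/W
Q = ΔT/ΣR = (545 K − 308.4 K)/1.060 = 223 W

Q = 223 W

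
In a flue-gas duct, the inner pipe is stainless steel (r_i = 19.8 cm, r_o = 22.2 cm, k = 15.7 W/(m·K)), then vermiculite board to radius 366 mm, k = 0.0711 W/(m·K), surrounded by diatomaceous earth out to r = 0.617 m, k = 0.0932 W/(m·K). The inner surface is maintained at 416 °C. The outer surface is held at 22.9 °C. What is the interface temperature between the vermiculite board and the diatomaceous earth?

T = 197 °C

Treat each layer as a resistance in series:
  R'_stainless steel = ln(0.222/0.198)/(2πk) = 0.1144/(2π·15.7) = 0.001160 m·K/W
  R'_vermiculite board = ln(0.366/0.222)/(2πk) = 0.5000/(2π·0.0711) = 1.119 m·K/W
  R'_diatomaceous earth = ln(0.617/0.366)/(2πk) = 0.5222/(2π·0.0932) = 0.8918 m·K/W
ΣR = 0.001160 + 1.119 + 0.8918 = 2.012 m·K/W
Q' = ΔT/ΣR = (416 °C − 22.9 °C)/2.012 = 195.4 W/m
From the inner boundary to the vermiculite board/diatomaceous earth interface, ΣR_partial = 1.120 m·K/W.
T_interface = T_in − Q'·ΣR_partial = 416 °C − (195.4)(1.120) = 197 °C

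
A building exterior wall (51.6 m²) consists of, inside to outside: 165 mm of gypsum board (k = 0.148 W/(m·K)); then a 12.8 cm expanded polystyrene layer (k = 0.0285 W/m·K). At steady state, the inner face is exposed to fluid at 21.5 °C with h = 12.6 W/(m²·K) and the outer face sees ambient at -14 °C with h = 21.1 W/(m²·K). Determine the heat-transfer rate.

Q = 320 W

Treat each layer as a resistance in series:
  R_conv,in = 1/(hA) = 1/(12.6·51.6) = 0.001538 K/W
  R_gypsum board = L/(kA) = 0.165/(0.148·51.6) = 0.02161 K/W
  R_expanded polystyrene = L/(kA) = 0.128/(0.0285·51.6) = 0.08704 K/W
  R_conv,out = 1/(hA) = 1/(21.1·51.6) = 9.185×10^-4 K/W
ΣR = 0.001538 + 0.02161 + 0.08704 + 9.185×10^-4 = 0.1111 K/W
Q = ΔT/ΣR = (21.5 °C − -14 °C)/0.1111 = 320 W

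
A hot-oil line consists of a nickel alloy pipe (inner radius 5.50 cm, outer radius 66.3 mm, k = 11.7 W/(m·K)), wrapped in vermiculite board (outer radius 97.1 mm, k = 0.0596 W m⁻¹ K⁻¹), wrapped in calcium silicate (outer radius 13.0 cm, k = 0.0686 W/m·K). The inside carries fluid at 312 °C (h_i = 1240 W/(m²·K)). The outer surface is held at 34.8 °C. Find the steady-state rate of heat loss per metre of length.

Resistance network (inner→outer):
  R'_conv,in = 1/(2πr h) = 1/(2π·0.0550·1240) = 0.002334 m·K/W
  R'_nickel alloy = ln(0.0663/0.0550)/(2πk) = 0.1869/(2π·11.7) = 0.002542 m·K/W
  R'_vermiculite board = ln(0.0971/0.0663)/(2πk) = 0.3816/(2π·0.0596) = 1.019 m·K/W
  R'_calcium silicate = ln(0.130/0.0971)/(2πk) = 0.2918/(2π·0.0686) = 0.6770 m·K/W
ΣR = 0.002334 + 0.002542 + 1.019 + 0.6770 = 1.701 m·K/W
Q' = ΔT/ΣR = (312 °C − 34.8 °C)/1.701 = 163 W/m

Q' = 163 W/m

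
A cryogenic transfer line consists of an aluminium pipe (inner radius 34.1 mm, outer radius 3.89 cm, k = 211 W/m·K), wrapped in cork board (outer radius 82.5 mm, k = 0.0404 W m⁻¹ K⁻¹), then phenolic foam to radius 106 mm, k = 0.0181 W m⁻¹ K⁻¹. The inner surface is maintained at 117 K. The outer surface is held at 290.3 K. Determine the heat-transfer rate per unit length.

Resistance network (inner→outer):
  R'_aluminium = ln(0.0389/0.0341)/(2πk) = 0.1317/(2π·211) = 9.934×10^-5 m·K/W
  R'_cork board = ln(0.0825/0.0389)/(2πk) = 0.7518/(2π·0.0404) = 2.962 m·K/W
  R'_phenolic foam = ln(0.106/0.0825)/(2πk) = 0.2506/(2π·0.0181) = 2.204 m·K/W
ΣR = 9.934×10^-5 + 2.962 + 2.204 = 5.166 m·K/W
Q' = ΔT/ΣR = (117 K − 290.3 K)/5.166 = -33.5 W/m
(Negative Q' ⇒ heat flows inward; heat gain = 33.5 W/m.)

Q' = 33.5 W/m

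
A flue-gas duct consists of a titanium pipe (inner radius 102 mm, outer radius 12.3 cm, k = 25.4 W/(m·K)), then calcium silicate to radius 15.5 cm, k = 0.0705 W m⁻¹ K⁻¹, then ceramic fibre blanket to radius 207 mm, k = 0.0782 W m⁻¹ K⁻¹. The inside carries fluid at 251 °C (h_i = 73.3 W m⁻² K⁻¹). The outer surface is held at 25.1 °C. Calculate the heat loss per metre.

Q' = 199 W/m

Resistance network (inner→outer):
  R'_conv,in = 1/(2πr h) = 1/(2π·0.102·73.3) = 0.02129 m·K/W
  R'_titanium = ln(0.123/0.102)/(2πk) = 0.1872/(2π·25.4) = 0.001173 m·K/W
  R'_calcium silicate = ln(0.155/0.123)/(2πk) = 0.2312/(2π·0.0705) = 0.5220 m·K/W
  R'_ceramic fibre blanket = ln(0.207/0.155)/(2πk) = 0.2893/(2π·0.0782) = 0.5888 m·K/W
ΣR = 0.02129 + 0.001173 + 0.5220 + 0.5888 = 1.133 m·K/W
Q' = ΔT/ΣR = (251 °C − 25.1 °C)/1.133 = 199 W/m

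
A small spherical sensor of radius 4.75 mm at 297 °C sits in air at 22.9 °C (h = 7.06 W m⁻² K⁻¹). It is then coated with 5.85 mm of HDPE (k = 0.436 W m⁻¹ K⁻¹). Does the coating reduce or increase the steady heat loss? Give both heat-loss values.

Critical radius for a sphere: r_cr = 2k/h = 0.124 m = 12.4 cm.
Outer radius after coating: r₂ = 0.00475 + 0.00585 = 0.01060 m.
Since r₁ < r_cr and r₂ ≤ r_cr, the coating moves toward the maximum at r_cr — heat loss rises.
Bare: R = 1/(4πr₁²h) = 499.6 K/W; Q = 274.1/499.6 = 0.549 W.
Coated: R = R_cond + R_conv = 121.5 K/W; Q = 274.1/121.5 = 2.26 W.

increases: 0.549 → 2.26 W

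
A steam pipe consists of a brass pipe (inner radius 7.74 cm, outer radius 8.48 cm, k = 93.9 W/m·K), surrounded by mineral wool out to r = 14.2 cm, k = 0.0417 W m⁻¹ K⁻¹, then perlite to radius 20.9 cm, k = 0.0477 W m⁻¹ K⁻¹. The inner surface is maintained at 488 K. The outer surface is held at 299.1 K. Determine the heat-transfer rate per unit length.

Resistance network (inner→outer):
  R'_brass = ln(0.0848/0.0774)/(2πk) = 0.09131/(2π·93.9) = 1.548×10^-4 m·K/W
  R'_mineral wool = ln(0.142/0.0848)/(2πk) = 0.5155/(2π·0.0417) = 1.968 m·K/W
  R'_perlite = ln(0.209/0.142)/(2πk) = 0.3865/(2π·0.0477) = 1.290 m·K/W
ΣR = 1.548×10^-4 + 1.968 + 1.290 = 3.258 m·K/W
Q' = ΔT/ΣR = (488 K − 299.1 K)/3.258 = 58.0 W/m

Q' = 58.0 W/m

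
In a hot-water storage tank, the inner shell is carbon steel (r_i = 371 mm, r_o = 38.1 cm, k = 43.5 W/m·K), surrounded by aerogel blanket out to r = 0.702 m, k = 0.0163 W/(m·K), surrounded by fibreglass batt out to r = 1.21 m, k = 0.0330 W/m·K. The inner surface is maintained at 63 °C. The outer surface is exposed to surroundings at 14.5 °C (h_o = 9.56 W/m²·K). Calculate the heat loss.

Q = 6.64 W

Resistance network (inner→outer):
  R_carbon steel = (1/0.371 − 1/0.381)/(4πk) = 0.07075/(4π·43.5) = 1.294×10^-4 K/W
  R_aerogel blanket = (1/0.381 − 1/0.702)/(4πk) = 1.200/(4π·0.0163) = 5.859 K/W
  R_fibreglass batt = (1/0.702 − 1/1.21)/(4πk) = 0.5981/(4π·0.0330) = 1.442 K/W
  R_conv,out = 1/(4πr²h) = 1/(4π·1.21²·9.56) = 0.005685 K/W
ΣR = 1.294×10^-4 + 5.859 + 1.442 + 0.005685 = 7.307 K/W
Q = ΔT/ΣR = (63 °C − 14.5 °C)/7.307 = 6.64 W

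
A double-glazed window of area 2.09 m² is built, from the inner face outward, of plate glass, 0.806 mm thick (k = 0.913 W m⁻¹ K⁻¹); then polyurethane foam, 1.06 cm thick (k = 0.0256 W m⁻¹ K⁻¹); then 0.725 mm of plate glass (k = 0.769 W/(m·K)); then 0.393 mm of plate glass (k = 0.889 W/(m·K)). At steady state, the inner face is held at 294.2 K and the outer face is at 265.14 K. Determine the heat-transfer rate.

Q = 146 W

Treat each layer as a resistance in series:
  R_plate glass = L/(kA) = 8.06×10^-4/(0.913·2.09) = 4.224×10^-4 K/W
  R_polyurethane foam = L/(kA) = 0.0106/(0.0256·2.09) = 0.1981 K/W
  R_plate glass = L/(kA) = 7.25×10^-4/(0.769·2.09) = 4.511×10^-4 K/W
  R_plate glass = L/(kA) = 3.93×10^-4/(0.889·2.09) = 2.115×10^-4 K/W
ΣR = 4.224×10^-4 + 0.1981 + 4.511×10^-4 + 2.115×10^-4 = 0.1992 K/W
Q = ΔT/ΣR = (294.2 K − 265.14 K)/0.1992 = 146 W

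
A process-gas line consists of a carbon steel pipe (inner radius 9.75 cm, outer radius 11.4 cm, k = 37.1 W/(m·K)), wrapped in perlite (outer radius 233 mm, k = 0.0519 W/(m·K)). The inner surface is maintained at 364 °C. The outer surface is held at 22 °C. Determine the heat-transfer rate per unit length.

Treat each layer as a resistance in series:
  R'_carbon steel = ln(0.114/0.0975)/(2πk) = 0.1563/(2π·37.1) = 6.707×10^-4 m·K/W
  R'_perlite = ln(0.233/0.114)/(2πk) = 0.7148/(2π·0.0519) = 2.192 m·K/W
ΣR = 6.707×10^-4 + 2.192 = 2.193 m·K/W
Q' = ΔT/ΣR = (364 °C − 22 °C)/2.193 = 156 W/m

Q' = 156 W/m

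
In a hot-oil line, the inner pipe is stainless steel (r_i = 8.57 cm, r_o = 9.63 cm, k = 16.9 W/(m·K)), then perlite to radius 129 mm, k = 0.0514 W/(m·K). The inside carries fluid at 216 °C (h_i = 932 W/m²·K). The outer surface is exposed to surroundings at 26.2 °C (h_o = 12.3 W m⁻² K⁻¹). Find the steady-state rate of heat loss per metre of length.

Q' = 188 W/m

Treat each layer as a resistance in series:
  R'_conv,in = 1/(2πr h) = 1/(2π·0.0857·932) = 0.001993 m·K/W
  R'_stainless steel = ln(0.0963/0.0857)/(2πk) = 0.1166/(2π·16.9) = 0.001098 m·K/W
  R'_perlite = ln(0.129/0.0963)/(2πk) = 0.2923/(2π·0.0514) = 0.9052 m·K/W
  R'_conv,out = 1/(2πr h) = 1/(2π·0.129·12.3) = 0.1003 m·K/W
ΣR = 0.001993 + 0.001098 + 0.9052 + 0.1003 = 1.009 m·K/W
Q' = ΔT/ΣR = (216 °C − 26.2 °C)/1.009 = 188 W/m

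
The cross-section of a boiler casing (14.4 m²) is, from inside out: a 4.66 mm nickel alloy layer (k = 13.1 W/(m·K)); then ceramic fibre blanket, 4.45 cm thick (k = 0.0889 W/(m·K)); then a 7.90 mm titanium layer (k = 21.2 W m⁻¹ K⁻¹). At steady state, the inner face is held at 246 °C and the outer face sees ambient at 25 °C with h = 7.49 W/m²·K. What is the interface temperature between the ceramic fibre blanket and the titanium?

Resistance network (inner→outer):
  R_nickel alloy = L/(kA) = 0.00466/(13.1·14.4) = 2.470×10^-5 K/W
  R_ceramic fibre blanket = L/(kA) = 0.0445/(0.0889·14.4) = 0.03476 K/W
  R_titanium = L/(kA) = 0.00790/(21.2·14.4) = 2.588×10^-5 K/W
  R_conv,out = 1/(hA) = 1/(7.49·14.4) = 0.009272 K/W
ΣR = 2.470×10^-5 + 0.03476 + 2.588×10^-5 + 0.009272 = 0.04408 K/W
Q = ΔT/ΣR = (246 °C − 25 °C)/0.04408 = 5014 W
From the inner boundary to the ceramic fibre blanket/titanium interface, ΣR_partial = 0.03478 K/W.
T_interface = T_in − Q·ΣR_partial = 246 °C − (5014)(0.03478) = 71.6 °C

T = 71.6 °C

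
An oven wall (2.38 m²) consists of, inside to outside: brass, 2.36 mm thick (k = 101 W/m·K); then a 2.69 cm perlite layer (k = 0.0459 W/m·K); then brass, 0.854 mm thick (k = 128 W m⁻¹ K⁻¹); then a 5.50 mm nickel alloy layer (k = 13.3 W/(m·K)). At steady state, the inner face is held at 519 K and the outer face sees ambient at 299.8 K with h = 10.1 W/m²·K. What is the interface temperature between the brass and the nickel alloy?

T = 331.6 K

Resistance network (inner→outer):
  R_brass = L/(kA) = 0.00236/(101·2.38) = 9.818×10^-6 K/W
  R_perlite = L/(kA) = 0.0269/(0.0459·2.38) = 0.2462 K/W
  R_brass = L/(kA) = 8.54×10^-4/(128·2.38) = 2.803×10^-6 K/W
  R_nickel alloy = L/(kA) = 0.00550/(13.3·2.38) = 1.738×10^-4 K/W
  R_conv,out = 1/(hA) = 1/(10.1·2.38) = 0.04160 K/W
ΣR = 9.818×10^-6 + 0.2462 + 2.803×10^-6 + 1.738×10^-4 + 0.04160 = 0.2880 K/W
Q = ΔT/ΣR = (519 K − 299.8 K)/0.2880 = 761.1 W
From the inner boundary to the brass/nickel alloy interface, ΣR_partial = 0.2462 K/W.
T_interface = T_in − Q·ΣR_partial = 519 K − (761.1)(0.2462) = 331.6 K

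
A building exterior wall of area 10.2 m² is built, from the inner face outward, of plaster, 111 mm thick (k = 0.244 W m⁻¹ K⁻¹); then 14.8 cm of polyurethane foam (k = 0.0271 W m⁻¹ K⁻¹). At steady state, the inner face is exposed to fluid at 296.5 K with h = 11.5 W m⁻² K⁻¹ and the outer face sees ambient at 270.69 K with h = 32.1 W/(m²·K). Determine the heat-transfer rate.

Series thermal resistances, inner to outer:
  R_conv,in = 1/(hA) = 1/(11.5·10.2) = 0.008525 K/W
  R_plaster = L/(kA) = 0.111/(0.244·10.2) = 0.04460 K/W
  R_polyurethane foam = L/(kA) = 0.148/(0.0271·10.2) = 0.5354 K/W
  R_conv,out = 1/(hA) = 1/(32.1·10.2) = 0.003054 K/W
ΣR = 0.008525 + 0.04460 + 0.5354 + 0.003054 = 0.5916 K/W
Q = ΔT/ΣR = (296.5 K − 270.69 K)/0.5916 = 43.6 W

Q = 43.6 W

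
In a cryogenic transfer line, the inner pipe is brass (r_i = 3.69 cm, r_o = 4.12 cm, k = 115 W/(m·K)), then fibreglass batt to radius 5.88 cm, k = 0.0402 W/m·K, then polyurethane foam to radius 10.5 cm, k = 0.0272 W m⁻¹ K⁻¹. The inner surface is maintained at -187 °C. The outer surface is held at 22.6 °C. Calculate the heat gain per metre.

Q' = 43.7 W/m

Treat each layer as a resistance in series:
  R'_brass = ln(0.0412/0.0369)/(2πk) = 0.1102/(2π·115) = 1.525×10^-4 m·K/W
  R'_fibreglass batt = ln(0.0588/0.0412)/(2πk) = 0.3557/(2π·0.0402) = 1.408 m·K/W
  R'_polyurethane foam = ln(0.105/0.0588)/(2πk) = 0.5798/(2π·0.0272) = 3.393 m·K/W
ΣR = 1.525×10^-4 + 1.408 + 3.393 = 4.801 m·K/W
Q' = ΔT/ΣR = (-187 °C − 22.6 °C)/4.801 = -43.7 W/m
(Negative Q' ⇒ heat flows inward; heat gain = 43.7 W/m.)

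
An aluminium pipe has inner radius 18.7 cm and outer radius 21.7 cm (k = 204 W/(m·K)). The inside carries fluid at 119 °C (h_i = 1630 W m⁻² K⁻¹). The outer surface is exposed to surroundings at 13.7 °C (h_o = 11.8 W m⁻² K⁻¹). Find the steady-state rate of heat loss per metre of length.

Q' = 1680 W/m

Series thermal resistances, inner to outer:
  R'_conv,in = 1/(2πr h) = 1/(2π·0.187·1630) = 5.221×10^-4 m·K/W
  R'_aluminium = ln(0.217/0.187)/(2πk) = 0.1488/(2π·204) = 1.161×10^-4 m·K/W
  R'_conv,out = 1/(2πr h) = 1/(2π·0.217·11.8) = 0.06216 m·K/W
ΣR = 5.221×10^-4 + 1.161×10^-4 + 0.06216 = 0.06280 m·K/W
Q' = ΔT/ΣR = (119 °C − 13.7 °C)/0.06280 = 1680 W/m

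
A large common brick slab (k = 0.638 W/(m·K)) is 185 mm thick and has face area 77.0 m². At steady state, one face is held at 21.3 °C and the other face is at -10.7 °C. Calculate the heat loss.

Q = kA·ΔT/L = 0.638 × 77.0 × |21.3 °C − -10.7 °C| / 0.185 = 8500 W

Q = 8500 W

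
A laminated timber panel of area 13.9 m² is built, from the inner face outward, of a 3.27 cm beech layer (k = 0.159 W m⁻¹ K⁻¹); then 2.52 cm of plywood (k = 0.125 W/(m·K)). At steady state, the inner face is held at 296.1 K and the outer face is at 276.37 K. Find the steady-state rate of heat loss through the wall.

Resistance network (inner→outer):
  R_beech = L/(kA) = 0.0327/(0.159·13.9) = 0.01480 K/W
  R_plywood = L/(kA) = 0.0252/(0.125·13.9) = 0.01450 K/W
ΣR = 0.01480 + 0.01450 = 0.02930 K/W
Q = ΔT/ΣR = (296.1 K − 276.37 K)/0.02930 = 673 W

Q = 673 W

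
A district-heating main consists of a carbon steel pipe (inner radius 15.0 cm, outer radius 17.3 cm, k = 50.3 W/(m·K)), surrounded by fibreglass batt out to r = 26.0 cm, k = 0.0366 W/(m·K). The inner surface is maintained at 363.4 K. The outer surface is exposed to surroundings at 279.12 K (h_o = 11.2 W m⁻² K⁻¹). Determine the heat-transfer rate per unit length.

Q' = 46.1 W/m

Series thermal resistances, inner to outer:
  R'_carbon steel = ln(0.173/0.150)/(2πk) = 0.1427/(2π·50.3) = 4.514×10^-4 m·K/W
  R'_fibreglass batt = ln(0.260/0.173)/(2πk) = 0.4074/(2π·0.0366) = 1.772 m·K/W
  R'_conv,out = 1/(2πr h) = 1/(2π·0.260·11.2) = 0.05465 m·K/W
ΣR = 4.514×10^-4 + 1.772 + 0.05465 = 1.827 m·K/W
Q' = ΔT/ΣR = (363.4 K − 279.12 K)/1.827 = 46.1 W/m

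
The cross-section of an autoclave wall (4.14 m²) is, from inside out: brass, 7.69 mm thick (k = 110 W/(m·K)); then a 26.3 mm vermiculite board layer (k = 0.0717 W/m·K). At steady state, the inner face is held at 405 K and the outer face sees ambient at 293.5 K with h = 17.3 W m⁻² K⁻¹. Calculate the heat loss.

Q = 1090 W

Resistance network (inner→outer):
  R_brass = L/(kA) = 0.00769/(110·4.14) = 1.689×10^-5 K/W
  R_vermiculite board = L/(kA) = 0.0263/(0.0717·4.14) = 0.08860 K/W
  R_conv,out = 1/(hA) = 1/(17.3·4.14) = 0.01396 K/W
ΣR = 1.689×10^-5 + 0.08860 + 0.01396 = 0.1026 K/W
Q = ΔT/ΣR = (405 K − 293.5 K)/0.1026 = 1090 W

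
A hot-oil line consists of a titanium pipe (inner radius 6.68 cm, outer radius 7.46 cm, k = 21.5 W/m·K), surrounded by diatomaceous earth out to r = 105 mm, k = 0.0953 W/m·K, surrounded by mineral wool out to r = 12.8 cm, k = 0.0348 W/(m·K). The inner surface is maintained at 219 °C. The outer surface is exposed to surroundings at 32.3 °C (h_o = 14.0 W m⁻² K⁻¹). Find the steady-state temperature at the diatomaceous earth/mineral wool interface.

Resistance network (inner→outer):
  R'_titanium = ln(0.0746/0.0668)/(2πk) = 0.1104/(2π·21.5) = 8.175×10^-4 m·K/W
  R'_diatomaceous earth = ln(0.105/0.0746)/(2πk) = 0.3418/(2π·0.0953) = 0.5709 m·K/W
  R'_mineral wool = ln(0.128/0.105)/(2πk) = 0.1981/(2π·0.0348) = 0.9059 m·K/W
  R'_conv,out = 1/(2πr h) = 1/(2π·0.128·14.0) = 0.08881 m·K/W
ΣR = 8.175×10^-4 + 0.5709 + 0.9059 + 0.08881 = 1.566 m·K/W
Q' = ΔT/ΣR = (219 °C − 32.3 °C)/1.566 = 119.2 W/m
From the inner boundary to the diatomaceous earth/mineral wool interface, ΣR_partial = 0.5717 m·K/W.
T_interface = T_in − Q'·ΣR_partial = 219 °C − (119.2)(0.5717) = 151 °C

T = 151 °C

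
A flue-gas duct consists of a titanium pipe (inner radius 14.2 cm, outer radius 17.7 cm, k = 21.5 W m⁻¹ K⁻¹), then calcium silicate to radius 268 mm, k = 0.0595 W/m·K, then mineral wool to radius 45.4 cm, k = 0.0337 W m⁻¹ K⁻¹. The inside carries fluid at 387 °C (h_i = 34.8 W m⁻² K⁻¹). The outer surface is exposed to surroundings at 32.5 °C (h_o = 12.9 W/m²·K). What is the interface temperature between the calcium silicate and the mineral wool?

Series thermal resistances, inner to outer:
  R'_conv,in = 1/(2πr h) = 1/(2π·0.142·34.8) = 0.03221 m·K/W
  R'_titanium = ln(0.177/0.142)/(2πk) = 0.2203/(2π·21.5) = 0.001631 m·K/W
  R'_calcium silicate = ln(0.268/0.177)/(2πk) = 0.4148/(2π·0.0595) = 1.110 m·K/W
  R'_mineral wool = ln(0.454/0.268)/(2πk) = 0.5271/(2π·0.0337) = 2.489 m·K/W
  R'_conv,out = 1/(2πr h) = 1/(2π·0.454·12.9) = 0.02718 m·K/W
ΣR = 0.03221 + 0.001631 + 1.110 + 2.489 + 0.02718 = 3.660 m·K/W
Q' = ΔT/ΣR = (387 °C − 32.5 °C)/3.660 = 96.86 W/m
From the inner boundary to the calcium silicate/mineral wool interface, ΣR_partial = 1.144 m·K/W.
T_interface = T_in − Q'·ΣR_partial = 387 °C − (96.86)(1.144) = 276 °C

T = 276 °C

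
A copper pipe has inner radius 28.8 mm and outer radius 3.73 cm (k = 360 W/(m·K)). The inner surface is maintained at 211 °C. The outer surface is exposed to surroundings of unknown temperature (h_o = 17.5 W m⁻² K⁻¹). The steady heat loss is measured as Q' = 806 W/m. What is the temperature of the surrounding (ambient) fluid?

T_out = 14.4 °C

Sum the resistances:
  R'_copper = ln(0.0373/0.0288)/(2πk) = 0.2586/(2π·360) = 1.143×10^-4 m·K/W
  R'_conv,out = 1/(2πr h) = 1/(2π·0.0373·17.5) = 0.2438 m·K/W
ΣR = 0.2439 m·K/W
ΔT = Q'·ΣR = 806 × 0.2439 = 196.6 K
Heat flows outward, so T_out = T_in − ΔT = 211 − 196.6 = 14.4 °C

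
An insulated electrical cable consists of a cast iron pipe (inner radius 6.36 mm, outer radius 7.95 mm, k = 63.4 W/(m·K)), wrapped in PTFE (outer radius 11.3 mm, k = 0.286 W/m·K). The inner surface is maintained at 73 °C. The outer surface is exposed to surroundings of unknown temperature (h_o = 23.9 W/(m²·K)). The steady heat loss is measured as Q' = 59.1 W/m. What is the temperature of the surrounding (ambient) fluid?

Sum the resistances:
  R'_cast iron = ln(0.00795/0.00636)/(2πk) = 0.2231/(2π·63.4) = 5.602×10^-4 m·K/W
  R'_PTFE = ln(0.0113/0.00795)/(2πk) = 0.3516/(2π·0.286) = 0.1957 m·K/W
  R'_conv,out = 1/(2πr h) = 1/(2π·0.0113·23.9) = 0.5893 m·K/W
ΣR = 0.7855 m·K/W
ΔT = Q'·ΣR = 59.1 × 0.7855 = 46.42 K
Heat flows outward, so T_out = T_in − ΔT = 73 − 46.42 = 26.6 °C

T_out = 26.6 °C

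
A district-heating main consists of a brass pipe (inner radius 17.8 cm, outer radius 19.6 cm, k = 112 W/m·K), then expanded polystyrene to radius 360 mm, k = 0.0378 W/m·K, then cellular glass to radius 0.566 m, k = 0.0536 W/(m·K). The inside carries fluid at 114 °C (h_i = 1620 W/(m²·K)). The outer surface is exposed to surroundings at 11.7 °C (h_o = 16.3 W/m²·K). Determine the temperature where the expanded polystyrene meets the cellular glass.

T = 47.2 °C

Treat each layer as a resistance in series:
  R'_conv,in = 1/(2πr h) = 1/(2π·0.178·1620) = 5.519×10^-4 m·K/W
  R'_brass = ln(0.196/0.178)/(2πk) = 0.09633/(2π·112) = 1.369×10^-4 m·K/W
  R'_expanded polystyrene = ln(0.360/0.196)/(2πk) = 0.6080/(2π·0.0378) = 2.560 m·K/W
  R'_cellular glass = ln(0.566/0.360)/(2πk) = 0.4525/(2π·0.0536) = 1.344 m·K/W
  R'_conv,out = 1/(2πr h) = 1/(2π·0.566·16.3) = 0.01725 m·K/W
ΣR = 5.519×10^-4 + 1.369×10^-4 + 2.560 + 1.344 + 0.01725 = 3.922 m·K/W
Q' = ΔT/ΣR = (114 °C − 11.7 °C)/3.922 = 26.08 W/m
From the inner boundary to the expanded polystyrene/cellular glass interface, ΣR_partial = 2.561 m·K/W.
T_interface = T_in − Q'·ΣR_partial = 114 °C − (26.08)(2.561) = 47.2 °C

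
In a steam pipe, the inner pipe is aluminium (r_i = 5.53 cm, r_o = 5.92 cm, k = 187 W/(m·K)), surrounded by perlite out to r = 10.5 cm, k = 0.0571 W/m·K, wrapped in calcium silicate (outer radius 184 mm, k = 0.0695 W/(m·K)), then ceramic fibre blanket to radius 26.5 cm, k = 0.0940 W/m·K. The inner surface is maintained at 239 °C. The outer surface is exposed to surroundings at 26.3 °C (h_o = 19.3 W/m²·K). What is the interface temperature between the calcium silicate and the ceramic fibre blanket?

T = 65.4 °C

Resistance network (inner→outer):
  R'_aluminium = ln(0.0592/0.0553)/(2πk) = 0.06815/(2π·187) = 5.800×10^-5 m·K/W
  R'_perlite = ln(0.105/0.0592)/(2πk) = 0.5730/(2π·0.0571) = 1.597 m·K/W
  R'_calcium silicate = ln(0.184/0.105)/(2πk) = 0.5610/(2π·0.0695) = 1.285 m·K/W
  R'_ceramic fibre blanket = ln(0.265/0.184)/(2πk) = 0.3648/(2π·0.0940) = 0.6176 m·K/W
  R'_conv,out = 1/(2πr h) = 1/(2π·0.265·19.3) = 0.03112 m·K/W
ΣR = 5.800×10^-5 + 1.597 + 1.285 + 0.6176 + 0.03112 = 3.531 m·K/W
Q' = ΔT/ΣR = (239 °C − 26.3 °C)/3.531 = 60.24 W/m
From the inner boundary to the calcium silicate/ceramic fibre blanket interface, ΣR_partial = 2.882 m·K/W.
T_interface = T_in − Q'·ΣR_partial = 239 °C − (60.24)(2.882) = 65.4 °C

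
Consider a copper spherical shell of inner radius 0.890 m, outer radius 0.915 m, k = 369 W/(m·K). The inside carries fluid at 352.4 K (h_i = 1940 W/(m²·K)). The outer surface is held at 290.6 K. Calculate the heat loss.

Resistance network (inner→outer):
  R_conv,in = 1/(4πr²h) = 1/(4π·0.890²·1940) = 5.179×10^-5 K/W
  R_copper = (1/0.890 − 1/0.915)/(4πk) = 0.03070/(4π·369) = 6.621×10^-6 K/W
ΣR = 5.179×10^-5 + 6.621×10^-6 = 5.841×10^-5 K/W
Q = ΔT/ΣR = (352.4 K − 290.6 K)/5.841×10^-5 = 1.06×10^6 W

Q = 1060 kW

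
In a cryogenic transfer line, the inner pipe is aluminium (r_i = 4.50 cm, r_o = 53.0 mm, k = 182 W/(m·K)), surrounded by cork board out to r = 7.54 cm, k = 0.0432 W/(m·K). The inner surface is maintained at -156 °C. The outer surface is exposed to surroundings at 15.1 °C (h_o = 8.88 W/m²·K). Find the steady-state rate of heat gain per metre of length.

Treat each layer as a resistance in series:
  R'_aluminium = ln(0.0530/0.0450)/(2πk) = 0.1636/(2π·182) = 1.431×10^-4 m·K/W
  R'_cork board = ln(0.0754/0.0530)/(2πk) = 0.3525/(2π·0.0432) = 1.299 m·K/W
  R'_conv,out = 1/(2πr h) = 1/(2π·0.0754·8.88) = 0.2377 m·K/W
ΣR = 1.431×10^-4 + 1.299 + 0.2377 = 1.537 m·K/W
Q' = ΔT/ΣR = (-156 °C − 15.1 °C)/1.537 = -111 W/m
(Negative Q' ⇒ heat flows inward; heat gain = 111 W/m.)

Q' = 111 W/m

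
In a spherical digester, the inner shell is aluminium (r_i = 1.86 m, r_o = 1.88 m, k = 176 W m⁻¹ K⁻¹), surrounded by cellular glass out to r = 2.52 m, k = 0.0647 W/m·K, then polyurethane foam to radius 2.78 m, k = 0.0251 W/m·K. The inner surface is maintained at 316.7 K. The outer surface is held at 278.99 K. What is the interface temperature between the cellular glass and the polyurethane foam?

T = 294.6 K

Series thermal resistances, inner to outer:
  R_aluminium = (1/1.86 − 1/1.88)/(4πk) = 0.005720/(4π·176) = 2.586×10^-6 K/W
  R_cellular glass = (1/1.88 − 1/2.52)/(4πk) = 0.1351/(4π·0.0647) = 0.1662 K/W
  R_polyurethane foam = (1/2.52 − 1/2.78)/(4πk) = 0.03711/(4π·0.0251) = 0.1177 K/W
ΣR = 2.586×10^-6 + 0.1662 + 0.1177 = 0.2839 K/W
Q = ΔT/ΣR = (316.7 K − 278.99 K)/0.2839 = 132.8 W
From the inner boundary to the cellular glass/polyurethane foam interface, ΣR_partial = 0.1662 K/W.
T_interface = T_in − Q·ΣR_partial = 316.7 K − (132.8)(0.1662) = 294.6 K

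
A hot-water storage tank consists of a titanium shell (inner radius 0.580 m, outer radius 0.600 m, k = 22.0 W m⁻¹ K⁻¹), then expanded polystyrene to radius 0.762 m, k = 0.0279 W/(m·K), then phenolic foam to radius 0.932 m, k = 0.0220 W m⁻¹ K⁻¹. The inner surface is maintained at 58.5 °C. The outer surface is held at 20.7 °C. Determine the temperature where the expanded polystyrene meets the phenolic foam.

Resistance network (inner→outer):
  R_titanium = (1/0.580 − 1/0.600)/(4πk) = 0.05747/(4π·22.0) = 2.079×10^-4 K/W
  R_expanded polystyrene = (1/0.600 − 1/0.762)/(4πk) = 0.3543/(4π·0.0279) = 1.011 K/W
  R_phenolic foam = (1/0.762 − 1/0.932)/(4πk) = 0.2394/(4π·0.0220) = 0.8659 K/W
ΣR = 2.079×10^-4 + 1.011 + 0.8659 = 1.877 K/W
Q = ΔT/ΣR = (58.5 °C − 20.7 °C)/1.877 = 20.14 W
From the inner boundary to the expanded polystyrene/phenolic foam interface, ΣR_partial = 1.011 K/W.
T_interface = T_in − Q·ΣR_partial = 58.5 °C − (20.14)(1.011) = 38.1 °C

T = 38.1 °C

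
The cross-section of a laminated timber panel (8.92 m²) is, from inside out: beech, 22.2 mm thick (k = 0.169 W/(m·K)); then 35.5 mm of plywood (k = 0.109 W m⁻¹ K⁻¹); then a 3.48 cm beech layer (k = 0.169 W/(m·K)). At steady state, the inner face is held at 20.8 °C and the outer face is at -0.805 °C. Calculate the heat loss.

Series thermal resistances, inner to outer:
  R_beech = L/(kA) = 0.0222/(0.169·8.92) = 0.01473 K/W
  R_plywood = L/(kA) = 0.0355/(0.109·8.92) = 0.03651 K/W
  R_beech = L/(kA) = 0.0348/(0.169·8.92) = 0.02308 K/W
ΣR = 0.01473 + 0.03651 + 0.02308 = 0.07432 K/W
Q = ΔT/ΣR = (20.8 °C − -0.805 °C)/0.07432 = 291 W

Q = 291 W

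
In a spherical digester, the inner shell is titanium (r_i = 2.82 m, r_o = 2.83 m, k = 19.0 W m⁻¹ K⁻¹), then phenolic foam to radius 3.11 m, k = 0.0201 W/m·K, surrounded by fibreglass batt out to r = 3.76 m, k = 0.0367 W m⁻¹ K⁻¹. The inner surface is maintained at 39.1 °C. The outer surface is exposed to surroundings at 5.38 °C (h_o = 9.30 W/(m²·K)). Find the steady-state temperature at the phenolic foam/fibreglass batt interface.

T = 21.9 °C

Series thermal resistances, inner to outer:
  R_titanium = (1/2.82 − 1/2.83)/(4πk) = 0.001253/(4π·19.0) = 5.248×10^-6 K/W
  R_phenolic foam = (1/2.83 − 1/3.11)/(4πk) = 0.03181/(4π·0.0201) = 0.1260 K/W
  R_fibreglass batt = (1/3.11 − 1/3.76)/(4πk) = 0.05559/(4π·0.0367) = 0.1205 K/W
  R_conv,out = 1/(4πr²h) = 1/(4π·3.76²·9.30) = 6.052×10^-4 K/W
ΣR = 5.248×10^-6 + 0.1260 + 0.1205 + 6.052×10^-4 = 0.2471 K/W
Q = ΔT/ΣR = (39.1 °C − 5.38 °C)/0.2471 = 136.5 W
From the inner boundary to the phenolic foam/fibreglass batt interface, ΣR_partial = 0.1260 K/W.
T_interface = T_in − Q·ΣR_partial = 39.1 °C − (136.5)(0.1260) = 21.9 °C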